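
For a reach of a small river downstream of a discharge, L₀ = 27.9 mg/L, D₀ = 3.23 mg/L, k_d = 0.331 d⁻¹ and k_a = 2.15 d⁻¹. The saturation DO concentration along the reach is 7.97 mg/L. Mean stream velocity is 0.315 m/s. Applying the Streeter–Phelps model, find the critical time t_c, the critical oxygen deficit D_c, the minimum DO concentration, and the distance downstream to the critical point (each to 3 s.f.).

With k_a/k_d = 6.495 and 1 − D₀(k_a−k_d)/(k_d L₀) = 0.3638,
t_c = ln(6.495 × 0.3638) / (2.15 − 0.331) = ln(2.363) / 1.819 = 0.8599/1.819 = 0.4727 d.
L(t_c) = L₀ e^(−k_d t_c) = 27.9 × 0.8552 = 23.86 mg/L, and at the critical point k_a D_c = k_d L, so D_c = (0.331/2.15) × 23.86 = 3.673 mg/L.
Minimum DO = C_s − D_c = 7.97 − 3.673 = 4.297 mg/L.
x_c = v t_c = 0.315 m/s × 0.4727 d × 86400 s/d = 12870 m ≈ 12.9 km.

t_c ≈ 0.473 d; D_c ≈ 3.67 mg/L; min DO ≈ 4.30 mg/L; x_c ≈ 12.9 km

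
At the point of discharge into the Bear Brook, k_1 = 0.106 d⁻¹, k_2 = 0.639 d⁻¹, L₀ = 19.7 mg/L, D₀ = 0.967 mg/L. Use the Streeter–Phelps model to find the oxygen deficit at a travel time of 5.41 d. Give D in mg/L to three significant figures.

D ≈ 2.11 mg/L

k_1 L₀/(k_2−k_1) = 0.106×19.7/(0.639−0.106) = 2.088/0.5330 = 3.918 mg/L.
e^(−k_1 t) = e^(−0.106×5.410) = 0.5636; e^(−k_2 t) = e^(−0.639×5.410) = 0.03152.
D = 3.918 × (0.5636 − 0.03152) + 0.967 × 0.03152 = 2.084 + 0.03048 = 2.115 mg/L.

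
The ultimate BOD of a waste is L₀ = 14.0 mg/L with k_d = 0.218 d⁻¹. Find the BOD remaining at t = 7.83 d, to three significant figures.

L_t = L₀ e^(−k_d t) = 14.0 × e^(−0.218×7.83) = 14.0 × 0.1814 = 2.540 mg/L.

L ≈ 2.54 mg/L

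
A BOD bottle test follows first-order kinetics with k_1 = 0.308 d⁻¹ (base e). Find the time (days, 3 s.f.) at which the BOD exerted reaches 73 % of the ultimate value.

y/L₀ = 1 − e^(−k_1 t) = 0.73 ⇒ e^(−k_1 t) = 0.270
t = −ln(0.270) / 0.308 = 1.309 / 0.308 = 4.251 d.

t ≈ 4.25 d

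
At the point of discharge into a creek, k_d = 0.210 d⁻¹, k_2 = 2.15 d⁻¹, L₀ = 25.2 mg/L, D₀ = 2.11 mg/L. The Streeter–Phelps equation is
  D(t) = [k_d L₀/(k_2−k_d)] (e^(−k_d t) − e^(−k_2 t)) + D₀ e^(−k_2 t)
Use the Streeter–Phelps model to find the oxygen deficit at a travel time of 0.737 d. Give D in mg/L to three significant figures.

k_d L₀/(k_2−k_d) = 0.210×25.2/(2.15−0.210) = 5.292/1.940 = 2.728 mg/L.
e^(−k_d t) = e^(−0.210×0.7370) = 0.8566; e^(−k_2 t) = e^(−2.15×0.7370) = 0.2050.
D = 2.728 × (0.8566 − 0.2050) + 2.11 × 0.2050 = 1.777 + 0.4326 = 2.210 mg/L.

D ≈ 2.21 mg/L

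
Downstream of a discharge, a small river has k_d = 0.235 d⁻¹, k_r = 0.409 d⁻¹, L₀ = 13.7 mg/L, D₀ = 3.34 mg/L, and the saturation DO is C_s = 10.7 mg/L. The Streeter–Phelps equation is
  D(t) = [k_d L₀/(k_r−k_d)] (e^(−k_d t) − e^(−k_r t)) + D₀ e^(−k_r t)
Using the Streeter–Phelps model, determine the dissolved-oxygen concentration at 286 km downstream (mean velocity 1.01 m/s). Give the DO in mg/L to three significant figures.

Travel time t = x/v = 286 km / (1.01 m/s) = 286000 m / 1.01 m/s = 283200 s = 3.277 d.
k_d L₀/(k_r−k_d) = 0.235×13.7/(0.409−0.235) = 3.219/0.1740 = 18.50 mg/L.
e^(−k_d t) = e^(−0.235×3.277) = 0.4629; e^(−k_r t) = e^(−0.409×3.277) = 0.2617.
D = 18.50 × (0.4629 − 0.2617) + 3.34 × 0.2617 = 3.723 + 0.8742 = 4.597 mg/L.
DO = C_s − D = 10.7 − 4.597 = 6.103 mg/L.

DO ≈ 6.10 mg/L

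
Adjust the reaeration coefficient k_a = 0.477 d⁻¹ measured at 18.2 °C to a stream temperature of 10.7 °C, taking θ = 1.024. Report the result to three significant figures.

k_a ≈ 0.399 d⁻¹

k_a(T₂) = k_a(T₁) · θ^(T₂−T₁) = 0.477 × 1.024^(10.7−18.2)
= 0.477 × 1.024^-7.50 = 0.477 × 0.8370 = 0.3993 d⁻¹.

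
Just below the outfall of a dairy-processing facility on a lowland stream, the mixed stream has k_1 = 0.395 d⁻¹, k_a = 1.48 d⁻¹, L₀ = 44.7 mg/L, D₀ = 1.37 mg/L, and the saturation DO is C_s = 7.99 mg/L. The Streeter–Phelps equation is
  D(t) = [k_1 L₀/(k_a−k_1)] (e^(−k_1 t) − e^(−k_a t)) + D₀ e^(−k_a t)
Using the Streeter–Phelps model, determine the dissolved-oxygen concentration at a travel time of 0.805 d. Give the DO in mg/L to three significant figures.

DO ≈ 0.677 mg/L

k_1 L₀/(k_a−k_1) = 0.395×44.7/(1.48−0.395) = 17.66/1.085 = 16.27 mg/L.
e^(−k_1 t) = e^(−0.395×0.8050) = 0.7276; e^(−k_a t) = e^(−1.48×0.8050) = 0.3038.
D = 16.27 × (0.7276 − 0.3038) + 1.37 × 0.3038 = 6.897 + 0.4162 = 7.313 mg/L.
DO = C_s − D = 7.99 − 7.313 = 0.6768 mg/L.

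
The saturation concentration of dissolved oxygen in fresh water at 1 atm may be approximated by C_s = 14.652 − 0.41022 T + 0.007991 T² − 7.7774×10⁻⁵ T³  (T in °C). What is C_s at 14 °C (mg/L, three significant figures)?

C_s ≈ 10.3 mg/L

C_s = 14.652 − 0.41022×14 + 0.007991×14² − 7.7774×10⁻⁵×14³ = 10.26 mg/L.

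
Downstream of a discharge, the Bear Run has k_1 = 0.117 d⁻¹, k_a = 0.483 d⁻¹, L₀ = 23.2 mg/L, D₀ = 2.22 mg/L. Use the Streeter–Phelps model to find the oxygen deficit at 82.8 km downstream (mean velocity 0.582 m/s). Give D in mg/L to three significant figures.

Travel time t = x/v = 82.8 km / (0.582 m/s) = 82800 m / 0.582 m/s = 142300 s = 1.647 d.
k_1 L₀/(k_a−k_1) = 0.117×23.2/(0.483−0.117) = 2.714/0.3660 = 7.416 mg/L.
e^(−k_1 t) = e^(−0.117×1.647) = 0.8248; e^(−k_a t) = e^(−0.483×1.647) = 0.4514.
D = 7.416 × (0.8248 − 0.4514) + 2.22 × 0.4514 = 2.769 + 1.002 = 3.771 mg/L.

D ≈ 3.77 mg/L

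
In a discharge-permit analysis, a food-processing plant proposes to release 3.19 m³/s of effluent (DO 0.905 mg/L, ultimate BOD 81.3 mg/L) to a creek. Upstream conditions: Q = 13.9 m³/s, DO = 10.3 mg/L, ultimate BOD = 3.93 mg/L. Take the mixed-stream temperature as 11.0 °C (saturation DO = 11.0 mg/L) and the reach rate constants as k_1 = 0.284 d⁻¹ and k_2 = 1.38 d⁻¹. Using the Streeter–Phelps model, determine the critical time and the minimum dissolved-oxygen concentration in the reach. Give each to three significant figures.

t_c ≈ 0.781 d; minimum DO ≈ 7.97 mg/L

Mixed DO = (13.9×10.3 + 3.19×0.905)/(13.9+3.19) = 146.1/17.09 = 8.546 mg/L.
Mixed L₀ = (13.9×3.93 + 3.19×81.3)/(17.09) = 314.0/17.09 = 18.37 mg/L.
Initial deficit D₀ = C_s − DO₀ = 11.0 − 8.546 = 2.454 mg/L.
t_c = (1/1.096) ln[(1.38/0.284)(1 − 2.454×1.096/(0.284×18.37))] = 0.9124 × ln(2.355) = 0.7814 d.
D_c = (0.284/1.38) × 18.37 × e^(−0.284×0.7814) = 0.2058 × 18.37 × 0.8010 = 3.028 mg/L.
Minimum DO = 11.0 − 3.028 = 7.972 mg/L.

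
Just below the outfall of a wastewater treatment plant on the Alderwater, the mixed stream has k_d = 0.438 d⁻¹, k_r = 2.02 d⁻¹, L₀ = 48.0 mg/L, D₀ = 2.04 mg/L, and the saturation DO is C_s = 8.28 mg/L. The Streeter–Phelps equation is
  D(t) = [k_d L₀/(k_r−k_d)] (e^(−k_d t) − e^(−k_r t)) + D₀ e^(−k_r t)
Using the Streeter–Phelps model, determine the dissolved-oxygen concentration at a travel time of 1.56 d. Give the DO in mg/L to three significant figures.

DO ≈ 2.05 mg/L

k_d L₀/(k_r−k_d) = 0.438×48.0/(2.02−0.438) = 21.02/1.582 = 13.29 mg/L.
e^(−k_d t) = e^(−0.438×1.560) = 0.5050; e^(−k_r t) = e^(−2.02×1.560) = 0.04280.
D = 13.29 × (0.5050 − 0.04280) + 2.04 × 0.04280 = 6.142 + 0.08731 = 6.229 mg/L.
DO = C_s − D = 8.28 − 6.229 = 2.051 mg/L.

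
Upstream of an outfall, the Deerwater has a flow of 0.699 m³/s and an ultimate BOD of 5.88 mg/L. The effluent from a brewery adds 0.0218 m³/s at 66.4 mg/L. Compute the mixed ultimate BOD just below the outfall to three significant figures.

7.71 mg/L

Flow-weighted mixing: C = (Q_r C_r + Q_w C_w)/(Q_r + Q_w)
= (0.699×5.88 + 0.0218×66.4)/(0.699 + 0.0218) = 5.558/0.7208 = 7.710 mg/L.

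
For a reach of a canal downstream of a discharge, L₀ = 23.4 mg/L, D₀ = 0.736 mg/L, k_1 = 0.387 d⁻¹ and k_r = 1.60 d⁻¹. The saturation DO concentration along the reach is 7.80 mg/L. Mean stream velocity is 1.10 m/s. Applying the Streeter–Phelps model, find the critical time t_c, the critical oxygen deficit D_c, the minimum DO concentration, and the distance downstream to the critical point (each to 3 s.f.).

At the critical point dD/dt = 0, so k_1 L₀ e^(−k_1 t) = k_r D. Substituting D(t) from the Streeter–Phelps equation and solving for t gives
t_c = ln[(k_r/k_1)(1 − D₀(k_r−k_1)/(k_1 L₀))] / (k_r−k_1).
Here k_r−k_1 = 1.213 d⁻¹ and 1 − D₀(k_r−k_1)/(k_1 L₀) = 1 − 0.736×1.213/(0.387×23.4) = 0.9014, so
t_c = ln(4.134 × 0.9014) / 1.213 = 1.316 / 1.213 = 1.085 d.
D_c = (k_1/k_r) L₀ e^(−k_1 t_c) = (0.387/1.60) × 23.4 × e^(−0.387×1.085) = 0.2419 × 23.4 × 0.6572 = 3.720 mg/L.
Minimum DO = C_s − D_c = 7.80 − 3.720 = 4.080 mg/L.
x_c = v t_c = 1.10 m/s × 1.085 d × 86400 s/d = 103100 m ≈ 103 km.

t_c ≈ 1.08 d; D_c ≈ 3.72 mg/L; min DO ≈ 4.08 mg/L; x_c ≈ 103 km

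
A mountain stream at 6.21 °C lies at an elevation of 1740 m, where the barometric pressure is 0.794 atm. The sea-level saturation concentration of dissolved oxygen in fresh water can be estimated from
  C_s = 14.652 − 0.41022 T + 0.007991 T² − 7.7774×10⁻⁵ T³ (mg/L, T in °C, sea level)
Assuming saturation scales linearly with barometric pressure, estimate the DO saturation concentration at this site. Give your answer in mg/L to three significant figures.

At sea level: C_s = 14.652 − 0.41022×6.21 + 0.007991×6.21² − 7.7774×10⁻⁵×6.21³ = 12.39 mg/L.
Pressure correction: C_s' = 12.39 × 0.794 = 9.841 mg/L.

C_s ≈ 9.84 mg/L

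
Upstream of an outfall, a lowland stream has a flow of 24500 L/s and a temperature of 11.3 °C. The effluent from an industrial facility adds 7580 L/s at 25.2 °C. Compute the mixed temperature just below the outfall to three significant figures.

Flow-weighted mixing: C = (Q_r C_r + Q_w C_w)/(Q_r + Q_w)
= (24500×11.3 + 7580×25.2)/(24500 + 7580) = 467900/32080 = 14.58 °C.

14.6 °C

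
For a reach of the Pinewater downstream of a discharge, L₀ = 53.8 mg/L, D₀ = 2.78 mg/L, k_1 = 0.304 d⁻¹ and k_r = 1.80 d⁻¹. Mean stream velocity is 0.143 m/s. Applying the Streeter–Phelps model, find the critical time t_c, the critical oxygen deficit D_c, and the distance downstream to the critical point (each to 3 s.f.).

t_c ≈ 0.993 d; D_c ≈ 6.72 mg/L; x_c ≈ 12.3 km

With k_r/k_1 = 5.921 and 1 − D₀(k_r−k_1)/(k_1 L₀) = 0.7457,
t_c = ln(5.921 × 0.7457) / (1.80 − 0.304) = ln(4.415) / 1.496 = 1.485/1.496 = 0.9927 d.
D_c = (k_1/k_r) L₀ e^(−k_1 t_c) = (0.304/1.80) × 53.8 × e^(−0.304×0.9927) = 0.1689 × 53.8 × 0.7395 = 6.719 mg/L.
x_c = v t_c = 0.143 m/s × 0.9927 d × 86400 s/d = 12270 m ≈ 12.3 km.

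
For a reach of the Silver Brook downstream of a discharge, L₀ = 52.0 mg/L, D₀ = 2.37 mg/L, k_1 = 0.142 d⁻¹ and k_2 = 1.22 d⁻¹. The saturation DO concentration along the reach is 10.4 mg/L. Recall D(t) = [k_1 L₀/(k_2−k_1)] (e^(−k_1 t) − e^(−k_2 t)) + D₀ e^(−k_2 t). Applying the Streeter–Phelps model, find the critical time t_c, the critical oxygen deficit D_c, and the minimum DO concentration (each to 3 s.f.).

t_c ≈ 1.60 d; D_c ≈ 4.82 mg/L; min DO ≈ 5.58 mg/L

At the critical point dD/dt = 0, so k_1 L₀ e^(−k_1 t) = k_2 D. Substituting D(t) from the Streeter–Phelps equation and solving for t gives
t_c = ln[(k_2/k_1)(1 − D₀(k_2−k_1)/(k_1 L₀))] / (k_2−k_1).
Here k_2−k_1 = 1.078 d⁻¹ and 1 − D₀(k_2−k_1)/(k_1 L₀) = 1 − 2.37×1.078/(0.142×52.0) = 0.6540, so
t_c = ln(8.592 × 0.6540) / 1.078 = 1.726 / 1.078 = 1.601 d.
D_c = (k_1/k_2) L₀ e^(−k_1 t_c) = (0.142/1.22) × 52.0 × e^(−0.142×1.601) = 0.1164 × 52.0 × 0.7966 = 4.822 mg/L.
Minimum DO = C_s − D_c = 10.4 − 4.822 = 5.578 mg/L.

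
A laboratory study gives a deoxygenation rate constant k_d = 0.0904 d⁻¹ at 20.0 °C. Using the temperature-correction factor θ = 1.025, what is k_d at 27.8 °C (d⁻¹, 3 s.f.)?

k_d ≈ 0.110 d⁻¹

k_d(T₂) = k_d(T₁) · θ^(T₂−T₁) = 0.0904 × 1.025^(27.8−20.0)
= 0.0904 × 1.025^7.80 = 0.0904 × 1.212 = 0.1096 d⁻¹.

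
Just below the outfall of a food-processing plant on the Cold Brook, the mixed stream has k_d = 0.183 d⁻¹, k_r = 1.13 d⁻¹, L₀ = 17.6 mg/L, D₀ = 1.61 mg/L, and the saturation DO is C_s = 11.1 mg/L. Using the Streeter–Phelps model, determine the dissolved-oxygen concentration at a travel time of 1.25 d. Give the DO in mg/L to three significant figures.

k_d L₀/(k_r−k_d) = 0.183×17.6/(1.13−0.183) = 3.221/0.9470 = 3.401 mg/L.
e^(−k_d t) = e^(−0.183×1.250) = 0.7955; e^(−k_r t) = e^(−1.13×1.250) = 0.2435.
D = 3.401 × (0.7955 − 0.2435) + 1.61 × 0.2435 = 1.877 + 0.3921 = 2.269 mg/L.
DO = C_s − D = 11.1 − 2.269 = 8.831 mg/L.

DO ≈ 8.83 mg/L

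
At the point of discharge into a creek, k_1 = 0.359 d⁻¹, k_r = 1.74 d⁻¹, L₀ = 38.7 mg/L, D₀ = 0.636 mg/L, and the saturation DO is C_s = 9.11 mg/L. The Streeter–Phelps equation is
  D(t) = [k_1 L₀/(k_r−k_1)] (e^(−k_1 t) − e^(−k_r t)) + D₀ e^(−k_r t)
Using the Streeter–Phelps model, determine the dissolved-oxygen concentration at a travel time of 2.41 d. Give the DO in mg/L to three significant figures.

DO ≈ 5.02 mg/L

k_1 L₀/(k_r−k_1) = 0.359×38.7/(1.74−0.359) = 13.89/1.381 = 10.06 mg/L.
e^(−k_1 t) = e^(−0.359×2.410) = 0.4210; e^(−k_r t) = e^(−1.74×2.410) = 0.01509.
D = 10.06 × (0.4210 − 0.01509) + 0.636 × 0.01509 = 4.083 + 0.009600 = 4.093 mg/L.
DO = C_s − D = 9.11 − 4.093 = 5.017 mg/L.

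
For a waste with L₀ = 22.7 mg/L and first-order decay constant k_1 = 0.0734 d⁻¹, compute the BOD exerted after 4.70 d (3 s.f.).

y ≈ 6.62 mg/L

y_t = L₀(1 − e^(−k_1 t)) = 22.7 × (1 − e^(−0.0734×4.70))
= 22.7 × (1 − 0.7082) = 22.7 × 0.2918 = 6.623 mg/L.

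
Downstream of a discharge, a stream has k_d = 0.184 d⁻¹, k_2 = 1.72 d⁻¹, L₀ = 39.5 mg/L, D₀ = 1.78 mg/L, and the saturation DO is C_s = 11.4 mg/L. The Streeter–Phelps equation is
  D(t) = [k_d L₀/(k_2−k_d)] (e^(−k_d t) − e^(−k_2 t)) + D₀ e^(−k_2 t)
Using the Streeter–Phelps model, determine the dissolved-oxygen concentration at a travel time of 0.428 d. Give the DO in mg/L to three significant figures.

DO ≈ 8.44 mg/L

k_d L₀/(k_2−k_d) = 0.184×39.5/(1.72−0.184) = 7.268/1.536 = 4.732 mg/L.
e^(−k_d t) = e^(−0.184×0.4280) = 0.9243; e^(−k_2 t) = e^(−1.72×0.4280) = 0.4789.
D = 4.732 × (0.9243 − 0.4789) + 1.78 × 0.4789 = 2.107 + 0.8525 = 2.960 mg/L.
DO = C_s − D = 11.4 − 2.960 = 8.440 mg/L.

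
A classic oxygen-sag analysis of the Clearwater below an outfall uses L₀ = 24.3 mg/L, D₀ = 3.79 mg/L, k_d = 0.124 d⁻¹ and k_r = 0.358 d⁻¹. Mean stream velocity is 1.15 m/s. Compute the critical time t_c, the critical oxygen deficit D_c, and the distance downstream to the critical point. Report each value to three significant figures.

At the critical point dD/dt = 0, so k_d L₀ e^(−k_d t) = k_r D. Substituting D(t) from the Streeter–Phelps equation and solving for t gives
t_c = ln[(k_r/k_d)(1 − D₀(k_r−k_d)/(k_d L₀))] / (k_r−k_d).
Here k_r−k_d = 0.2340 d⁻¹ and 1 − D₀(k_r−k_d)/(k_d L₀) = 1 − 3.79×0.2340/(0.124×24.3) = 0.7057, so
t_c = ln(2.887 × 0.7057) / 0.2340 = 0.7117 / 0.2340 = 3.041 d.
D_c = (k_d/k_r) L₀ e^(−k_d t_c) = (0.124/0.358) × 24.3 × e^(−0.124×3.041) = 0.3464 × 24.3 × 0.6858 = 5.773 mg/L.
x_c = v t_c = 1.15 m/s × 3.041 d × 86400 s/d = 302200 m ≈ 302 km.

t_c ≈ 3.04 d; D_c ≈ 5.77 mg/L; x_c ≈ 302 km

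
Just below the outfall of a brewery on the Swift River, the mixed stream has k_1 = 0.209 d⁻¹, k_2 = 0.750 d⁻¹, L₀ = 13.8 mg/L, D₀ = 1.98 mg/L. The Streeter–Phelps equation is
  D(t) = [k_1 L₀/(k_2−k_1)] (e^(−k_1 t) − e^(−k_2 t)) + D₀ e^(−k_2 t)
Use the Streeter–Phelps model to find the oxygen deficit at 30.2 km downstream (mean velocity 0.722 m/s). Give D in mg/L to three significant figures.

Travel time t = x/v = 30.2 km / (0.722 m/s) = 30200 m / 0.722 m/s = 41830 s = 0.4841 d.
k_1 L₀/(k_2−k_1) = 0.209×13.8/(0.750−0.209) = 2.884/0.5410 = 5.331 mg/L.
e^(−k_1 t) = e^(−0.209×0.4841) = 0.9038; e^(−k_2 t) = e^(−0.750×0.4841) = 0.6955.
D = 5.331 × (0.9038 − 0.6955) + 1.98 × 0.6955 = 1.110 + 1.377 = 2.487 mg/L.

D ≈ 2.49 mg/L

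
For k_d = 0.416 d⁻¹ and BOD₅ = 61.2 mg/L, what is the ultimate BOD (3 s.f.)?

BOD₅ = L₀(1 − e^(−5k_d)) ⇒ L₀ = BOD₅ / (1 − e^(−5×0.416))
= 61.2 / (1 − 0.1249) = 61.2 / 0.8751 = 69.94 mg/L.

L₀ ≈ 69.9 mg/L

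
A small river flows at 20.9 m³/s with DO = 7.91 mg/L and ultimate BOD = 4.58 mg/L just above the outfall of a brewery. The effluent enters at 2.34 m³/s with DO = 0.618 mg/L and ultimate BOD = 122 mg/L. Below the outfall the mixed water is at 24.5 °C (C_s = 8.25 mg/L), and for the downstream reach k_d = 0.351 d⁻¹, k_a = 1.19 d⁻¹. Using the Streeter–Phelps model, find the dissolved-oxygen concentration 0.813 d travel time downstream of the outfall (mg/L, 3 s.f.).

Mixed DO = (20.9×7.91 + 2.34×0.618)/(20.9+2.34) = 166.8/23.24 = 7.176 mg/L.
Mixed L₀ = (20.9×4.58 + 2.34×122)/(23.24) = 381.2/23.24 = 16.40 mg/L.
Initial deficit D₀ = C_s − DO₀ = 8.25 − 7.176 = 1.074 mg/L.
D(0.813) = [0.351×16.40/(1.19−0.351)](e^(−0.351×0.813) − e^(−1.19×0.813)) + 1.074 e^(−1.19×0.813)
= 6.862 × (0.7517 − 0.3800) + 1.074 × 0.3800 = 2.959 mg/L.
DO = 8.25 − 2.959 = 5.291 mg/L.

DO ≈ 5.29 mg/L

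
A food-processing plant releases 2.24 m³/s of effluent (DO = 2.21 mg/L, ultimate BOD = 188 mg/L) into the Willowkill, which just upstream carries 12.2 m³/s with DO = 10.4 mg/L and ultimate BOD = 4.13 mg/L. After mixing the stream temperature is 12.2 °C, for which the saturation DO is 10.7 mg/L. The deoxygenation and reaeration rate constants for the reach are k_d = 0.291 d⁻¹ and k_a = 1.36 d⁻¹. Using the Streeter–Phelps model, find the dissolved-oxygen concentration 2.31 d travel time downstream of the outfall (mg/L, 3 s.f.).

Mixed DO = (12.2×10.4 + 2.24×2.21)/(12.2+2.24) = 131.8/14.44 = 9.130 mg/L.
Mixed L₀ = (12.2×4.13 + 2.24×188)/(14.44) = 471.5/14.44 = 32.65 mg/L.
Initial deficit D₀ = C_s − DO₀ = 10.7 − 9.130 = 1.570 mg/L.
D(2.31) = [0.291×32.65/(1.36−0.291)](e^(−0.291×2.31) − e^(−1.36×2.31)) + 1.570 e^(−1.36×2.31)
= 8.889 × (0.5106 − 0.04321) + 1.570 × 0.04321 = 4.222 mg/L.
DO = 10.7 − 4.222 = 6.478 mg/L.

DO ≈ 6.48 mg/L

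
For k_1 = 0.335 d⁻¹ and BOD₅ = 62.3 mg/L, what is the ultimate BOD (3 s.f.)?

L₀ ≈ 76.7 mg/L

BOD₅ = L₀(1 − e^(−5k_1)) ⇒ L₀ = BOD₅ / (1 − e^(−5×0.335))
= 62.3 / (1 − 0.1873) = 62.3 / 0.8127 = 76.66 mg/L.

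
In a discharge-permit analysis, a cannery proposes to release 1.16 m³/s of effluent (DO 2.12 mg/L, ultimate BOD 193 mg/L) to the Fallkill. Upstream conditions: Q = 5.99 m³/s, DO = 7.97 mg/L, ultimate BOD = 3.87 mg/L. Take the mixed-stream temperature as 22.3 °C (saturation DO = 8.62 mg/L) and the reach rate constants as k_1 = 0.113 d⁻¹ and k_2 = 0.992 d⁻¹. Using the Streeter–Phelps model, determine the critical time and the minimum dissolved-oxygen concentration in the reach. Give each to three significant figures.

t_c ≈ 1.96 d; minimum DO ≈ 5.47 mg/L

Mixed DO = (5.99×7.97 + 1.16×2.12)/(5.99+1.16) = 50.20/7.150 = 7.021 mg/L.
Mixed L₀ = (5.99×3.87 + 1.16×193)/(7.150) = 247.1/7.150 = 34.55 mg/L.
Initial deficit D₀ = C_s − DO₀ = 8.62 − 7.021 = 1.599 mg/L.
t_c = (1/0.8790) ln[(0.992/0.113)(1 − 1.599×0.8790/(0.113×34.55))] = 1.138 × ln(5.619) = 1.964 d.
D_c = (0.113/0.992) × 34.55 × e^(−0.113×1.964) = 0.1139 × 34.55 × 0.8010 = 3.153 mg/L.
Minimum DO = 8.62 − 3.153 = 5.467 mg/L.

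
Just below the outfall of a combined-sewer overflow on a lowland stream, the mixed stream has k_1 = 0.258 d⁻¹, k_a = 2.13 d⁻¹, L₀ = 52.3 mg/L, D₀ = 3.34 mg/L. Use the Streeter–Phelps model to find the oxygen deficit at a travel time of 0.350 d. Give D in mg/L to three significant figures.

D ≈ 4.75 mg/L

k_1 L₀/(k_a−k_1) = 0.258×52.3/(2.13−0.258) = 13.49/1.872 = 7.208 mg/L.
e^(−k_1 t) = e^(−0.258×0.3500) = 0.9137; e^(−k_a t) = e^(−2.13×0.3500) = 0.4745.
D = 7.208 × (0.9137 − 0.4745) + 3.34 × 0.4745 = 3.165 + 1.585 = 4.750 mg/L.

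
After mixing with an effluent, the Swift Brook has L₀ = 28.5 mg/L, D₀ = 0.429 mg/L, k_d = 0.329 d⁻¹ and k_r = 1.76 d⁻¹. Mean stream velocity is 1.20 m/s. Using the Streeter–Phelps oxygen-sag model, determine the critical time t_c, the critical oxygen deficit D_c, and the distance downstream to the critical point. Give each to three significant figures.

t_c ≈ 1.12 d; D_c ≈ 3.68 mg/L; x_c ≈ 117 km

t_c = [1/(k_r−k_d)] ln[(k_r/k_d)(1 − D₀(k_r−k_d)/(k_d L₀))]
= [1/(1.76−0.329)] ln[(1.76/0.329)(1 − 0.429×1.431/(0.329×28.5))]
= (1/1.431) ln[5.350 × 0.9345] = 0.6988 × ln(4.999) = 0.6988 × 1.609 = 1.125 d.
L(t_c) = L₀ e^(−k_d t_c) = 28.5 × 0.6907 = 19.69 mg/L, and at the critical point k_r D_c = k_d L, so D_c = (0.329/1.76) × 19.69 = 3.680 mg/L.
x_c = v t_c = 1.20 m/s × 1.125 d × 86400 s/d = 116600 m ≈ 117 km.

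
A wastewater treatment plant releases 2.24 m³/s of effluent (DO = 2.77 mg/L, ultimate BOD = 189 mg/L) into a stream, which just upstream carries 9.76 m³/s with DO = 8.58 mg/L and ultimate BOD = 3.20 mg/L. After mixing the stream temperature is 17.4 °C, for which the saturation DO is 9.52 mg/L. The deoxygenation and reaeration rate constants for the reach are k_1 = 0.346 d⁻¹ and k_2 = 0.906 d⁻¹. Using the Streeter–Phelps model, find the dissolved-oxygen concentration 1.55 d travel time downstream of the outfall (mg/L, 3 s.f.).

Mixed DO = (9.76×8.58 + 2.24×2.77)/(9.76+2.24) = 89.95/12.00 = 7.495 mg/L.
Mixed L₀ = (9.76×3.20 + 2.24×189)/(12.00) = 454.6/12.00 = 37.88 mg/L.
Initial deficit D₀ = C_s − DO₀ = 9.52 − 7.495 = 2.025 mg/L.
D(1.55) = [0.346×37.88/(0.906−0.346)](e^(−0.346×1.55) − e^(−0.906×1.55)) + 2.025 e^(−0.906×1.55)
= 23.41 × (0.5849 − 0.2455) + 2.025 × 0.2455 = 8.440 mg/L.
DO = 9.52 − 8.440 = 1.080 mg/L.

DO ≈ 1.08 mg/L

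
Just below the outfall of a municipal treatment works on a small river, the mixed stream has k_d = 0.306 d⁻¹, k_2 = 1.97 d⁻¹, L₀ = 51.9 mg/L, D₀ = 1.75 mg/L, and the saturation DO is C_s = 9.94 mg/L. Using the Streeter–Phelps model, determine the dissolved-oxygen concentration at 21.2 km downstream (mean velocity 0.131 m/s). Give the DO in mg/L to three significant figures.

DO ≈ 4.75 mg/L

Travel time t = x/v = 21.2 km / (0.131 m/s) = 21200 m / 0.131 m/s = 161800 s = 1.873 d.
k_d L₀/(k_2−k_d) = 0.306×51.9/(1.97−0.306) = 15.88/1.664 = 9.544 mg/L.
e^(−k_d t) = e^(−0.306×1.873) = 0.5637; e^(−k_2 t) = e^(−1.97×1.873) = 0.02497.
D = 9.544 × (0.5637 − 0.02497) + 1.75 × 0.02497 = 5.142 + 0.04370 = 5.186 mg/L.
DO = C_s − D = 9.94 − 5.186 = 4.754 mg/L.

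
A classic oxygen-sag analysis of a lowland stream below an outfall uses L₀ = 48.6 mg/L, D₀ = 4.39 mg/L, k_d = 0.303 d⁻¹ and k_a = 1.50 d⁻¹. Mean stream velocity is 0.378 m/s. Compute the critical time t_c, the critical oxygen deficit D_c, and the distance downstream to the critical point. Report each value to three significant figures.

t_c = [1/(k_a−k_d)] ln[(k_a/k_d)(1 − D₀(k_a−k_d)/(k_d L₀))]
= [1/(1.50−0.303)] ln[(1.50/0.303)(1 − 4.39×1.197/(0.303×48.6))]
= (1/1.197) ln[4.950 × 0.6432] = 0.8354 × ln(3.184) = 0.8354 × 1.158 = 0.9675 d.
L(t_c) = L₀ e^(−k_d t_c) = 48.6 × 0.7459 = 36.25 mg/L, and at the critical point k_a D_c = k_d L, so D_c = (0.303/1.50) × 36.25 = 7.323 mg/L.
x_c = v t_c = 0.378 m/s × 0.9675 d × 86400 s/d = 31600 m ≈ 31.6 km.

t_c ≈ 0.968 d; D_c ≈ 7.32 mg/L; x_c ≈ 31.6 km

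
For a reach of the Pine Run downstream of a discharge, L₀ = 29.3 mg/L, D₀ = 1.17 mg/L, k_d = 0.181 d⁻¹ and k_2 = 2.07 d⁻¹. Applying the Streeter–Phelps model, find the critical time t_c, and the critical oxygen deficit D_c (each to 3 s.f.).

At the critical point dD/dt = 0, so k_d L₀ e^(−k_d t) = k_2 D. Substituting D(t) from the Streeter–Phelps equation and solving for t gives
t_c = ln[(k_2/k_d)(1 − D₀(k_2−k_d)/(k_d L₀))] / (k_2−k_d).
Here k_2−k_d = 1.889 d⁻¹ and 1 − D₀(k_2−k_d)/(k_d L₀) = 1 − 1.17×1.889/(0.181×29.3) = 0.5833, so
t_c = ln(11.44 × 0.5833) / 1.889 = 1.898 / 1.889 = 1.005 d.
L(t_c) = L₀ e^(−k_d t_c) = 29.3 × 0.8337 = 24.43 mg/L, and at the critical point k_2 D_c = k_d L, so D_c = (0.181/2.07) × 24.43 = 2.136 mg/L.

t_c ≈ 1.00 d; D_c ≈ 2.14 mg/L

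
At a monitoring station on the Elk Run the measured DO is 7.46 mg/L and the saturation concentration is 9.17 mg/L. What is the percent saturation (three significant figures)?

81.4 % saturation

% saturation = C/C_s × 100 = 7.46/9.17 × 100 = 81.4 %.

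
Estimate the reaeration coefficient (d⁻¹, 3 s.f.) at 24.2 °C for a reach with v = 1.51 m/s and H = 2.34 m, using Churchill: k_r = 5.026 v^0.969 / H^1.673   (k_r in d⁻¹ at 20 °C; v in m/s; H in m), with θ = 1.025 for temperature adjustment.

k_r(20) = 5.026 × 1.51^0.969 / 2.34^1.673 = 5.026 × 1.491 / 4.147 = 1.807 d⁻¹.
k_r(24.2) = 1.807 × 1.025^(24.2−20) = 1.807 × 1.109 = 2.004 d⁻¹.

k_r ≈ 2.00 d⁻¹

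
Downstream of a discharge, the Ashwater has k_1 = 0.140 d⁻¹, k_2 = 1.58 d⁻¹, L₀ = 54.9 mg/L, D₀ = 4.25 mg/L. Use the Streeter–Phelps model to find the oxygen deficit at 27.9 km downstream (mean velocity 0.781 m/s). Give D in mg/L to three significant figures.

D ≈ 4.47 mg/L

Travel time t = x/v = 27.9 km / (0.781 m/s) = 27900 m / 0.781 m/s = 35720 s = 0.4135 d.
k_1 L₀/(k_2−k_1) = 0.140×54.9/(1.58−0.140) = 7.686/1.440 = 5.338 mg/L.
e^(−k_1 t) = e^(−0.140×0.4135) = 0.9438; e^(−k_2 t) = e^(−1.58×0.4135) = 0.5203.
D = 5.338 × (0.9438 − 0.5203) + 4.25 × 0.5203 = 2.260 + 2.211 = 4.471 mg/L.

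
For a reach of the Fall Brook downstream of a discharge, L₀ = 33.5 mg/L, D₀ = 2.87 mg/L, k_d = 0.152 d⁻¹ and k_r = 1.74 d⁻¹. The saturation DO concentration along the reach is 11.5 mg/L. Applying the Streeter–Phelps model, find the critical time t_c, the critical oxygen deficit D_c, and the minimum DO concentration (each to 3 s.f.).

At the critical point dD/dt = 0, so k_d L₀ e^(−k_d t) = k_r D. Substituting D(t) from the Streeter–Phelps equation and solving for t gives
t_c = ln[(k_r/k_d)(1 − D₀(k_r−k_d)/(k_d L₀))] / (k_r−k_d).
Here k_r−k_d = 1.588 d⁻¹ and 1 − D₀(k_r−k_d)/(k_d L₀) = 1 − 2.87×1.588/(0.152×33.5) = 0.1050, so
t_c = ln(11.45 × 0.1050) / 1.588 = 0.1836 / 1.588 = 0.1156 d.
L(t_c) = L₀ e^(−k_d t_c) = 33.5 × 0.9826 = 32.92 mg/L, and at the critical point k_r D_c = k_d L, so D_c = (0.152/1.74) × 32.92 = 2.875 mg/L.
Minimum DO = C_s − D_c = 11.5 − 2.875 = 8.625 mg/L.

t_c ≈ 0.116 d; D_c ≈ 2.88 mg/L; min DO ≈ 8.62 mg/L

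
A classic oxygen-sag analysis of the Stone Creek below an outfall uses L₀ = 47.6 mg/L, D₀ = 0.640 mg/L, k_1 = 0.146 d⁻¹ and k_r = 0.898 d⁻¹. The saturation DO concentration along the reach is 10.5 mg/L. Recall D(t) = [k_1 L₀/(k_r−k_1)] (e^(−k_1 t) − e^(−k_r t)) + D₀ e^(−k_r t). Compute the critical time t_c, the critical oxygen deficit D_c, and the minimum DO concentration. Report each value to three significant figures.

t_c ≈ 2.32 d; D_c ≈ 5.52 mg/L; min DO ≈ 4.98 mg/L

At the critical point dD/dt = 0, so k_1 L₀ e^(−k_1 t) = k_r D. Substituting D(t) from the Streeter–Phelps equation and solving for t gives
t_c = ln[(k_r/k_1)(1 − D₀(k_r−k_1)/(k_1 L₀))] / (k_r−k_1).
Here k_r−k_1 = 0.7520 d⁻¹ and 1 − D₀(k_r−k_1)/(k_1 L₀) = 1 − 0.640×0.7520/(0.146×47.6) = 0.9307, so
t_c = ln(6.151 × 0.9307) / 0.7520 = 1.745 / 0.7520 = 2.320 d.
L(t_c) = L₀ e^(−k_1 t_c) = 47.6 × 0.7127 = 33.92 mg/L, and at the critical point k_r D_c = k_1 L, so D_c = (0.146/0.898) × 33.92 = 5.515 mg/L.
Minimum DO = C_s − D_c = 10.5 − 5.515 = 4.985 mg/L.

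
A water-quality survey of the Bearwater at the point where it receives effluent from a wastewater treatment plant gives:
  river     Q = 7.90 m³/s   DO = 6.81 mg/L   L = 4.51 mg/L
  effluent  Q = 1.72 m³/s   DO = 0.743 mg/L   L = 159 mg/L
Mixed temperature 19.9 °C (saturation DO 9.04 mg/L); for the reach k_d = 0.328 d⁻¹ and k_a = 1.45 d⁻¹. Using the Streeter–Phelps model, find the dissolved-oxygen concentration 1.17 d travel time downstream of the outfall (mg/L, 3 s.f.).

DO ≈ 3.75 mg/L

Mixed DO = (7.90×6.81 + 1.72×0.743)/(7.90+1.72) = 55.08/9.620 = 5.725 mg/L.
Mixed L₀ = (7.90×4.51 + 1.72×159)/(9.620) = 309.1/9.620 = 32.13 mg/L.
Initial deficit D₀ = C_s − DO₀ = 9.04 − 5.725 = 3.315 mg/L.
D(1.17) = [0.328×32.13/(1.45−0.328)](e^(−0.328×1.17) − e^(−1.45×1.17)) + 3.315 e^(−1.45×1.17)
= 9.393 × (0.6813 − 0.1833) + 3.315 × 0.1833 = 5.285 mg/L.
DO = 9.04 − 5.285 = 3.755 mg/L.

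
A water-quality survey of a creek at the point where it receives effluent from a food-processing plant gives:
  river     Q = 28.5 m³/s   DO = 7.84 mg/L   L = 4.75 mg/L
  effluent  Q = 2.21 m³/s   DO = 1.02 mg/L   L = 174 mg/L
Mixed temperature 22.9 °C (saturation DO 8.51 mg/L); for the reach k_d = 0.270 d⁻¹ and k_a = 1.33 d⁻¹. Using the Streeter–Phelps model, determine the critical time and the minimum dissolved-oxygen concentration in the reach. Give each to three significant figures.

Mixed DO = (28.5×7.84 + 2.21×1.02)/(28.5+2.21) = 225.7/30.71 = 7.349 mg/L.
Mixed L₀ = (28.5×4.75 + 2.21×174)/(30.71) = 519.9/30.71 = 16.93 mg/L.
Initial deficit D₀ = C_s − DO₀ = 8.51 − 7.349 = 1.161 mg/L.
t_c = (1/1.060) ln[(1.33/0.270)(1 − 1.161×1.060/(0.270×16.93))] = 0.9434 × ln(3.600) = 1.208 d.
D_c = (0.270/1.33) × 16.93 × e^(−0.270×1.208) = 0.2030 × 16.93 × 0.7216 = 2.480 mg/L.
Minimum DO = 8.51 − 2.480 = 6.030 mg/L.

t_c ≈ 1.21 d; minimum DO ≈ 6.03 mg/L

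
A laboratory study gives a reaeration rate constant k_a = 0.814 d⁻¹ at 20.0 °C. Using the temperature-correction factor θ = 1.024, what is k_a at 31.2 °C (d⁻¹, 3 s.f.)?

k_a ≈ 1.06 d⁻¹

k_a(T₂) = k_a(T₁) · θ^(T₂−T₁) = 0.814 × 1.024^(31.2−20.0)
= 0.814 × 1.024^11.2 = 0.814 × 1.304 = 1.062 d⁻¹.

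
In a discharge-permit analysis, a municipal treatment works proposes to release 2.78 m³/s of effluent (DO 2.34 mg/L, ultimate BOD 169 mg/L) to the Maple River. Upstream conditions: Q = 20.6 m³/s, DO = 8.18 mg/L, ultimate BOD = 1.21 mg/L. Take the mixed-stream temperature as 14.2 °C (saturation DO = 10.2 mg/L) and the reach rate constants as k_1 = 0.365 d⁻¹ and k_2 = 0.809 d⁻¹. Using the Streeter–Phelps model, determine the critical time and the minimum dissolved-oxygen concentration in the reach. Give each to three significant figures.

t_c ≈ 1.41 d; minimum DO ≈ 4.49 mg/L

Mixed DO = (20.6×8.18 + 2.78×2.34)/(20.6+2.78) = 175.0/23.38 = 7.486 mg/L.
Mixed L₀ = (20.6×1.21 + 2.78×169)/(23.38) = 494.7/23.38 = 21.16 mg/L.
Initial deficit D₀ = C_s − DO₀ = 10.2 − 7.486 = 2.714 mg/L.
t_c = (1/0.4440) ln[(0.809/0.365)(1 − 2.714×0.4440/(0.365×21.16))] = 2.252 × ln(1.871) = 1.410 d.
D_c = (0.365/0.809) × 21.16 × e^(−0.365×1.410) = 0.4512 × 21.16 × 0.5976 = 5.706 mg/L.
Minimum DO = 10.2 − 5.706 = 4.494 mg/L.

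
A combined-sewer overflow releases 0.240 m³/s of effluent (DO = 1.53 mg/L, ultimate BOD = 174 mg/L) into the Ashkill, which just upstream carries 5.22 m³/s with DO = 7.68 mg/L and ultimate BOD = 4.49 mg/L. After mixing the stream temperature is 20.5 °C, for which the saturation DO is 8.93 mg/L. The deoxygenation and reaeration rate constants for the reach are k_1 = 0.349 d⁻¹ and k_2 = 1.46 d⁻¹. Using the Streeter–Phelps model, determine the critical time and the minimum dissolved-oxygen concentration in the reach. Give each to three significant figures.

t_c ≈ 0.820 d; minimum DO ≈ 6.79 mg/L

Mixed DO = (5.22×7.68 + 0.240×1.53)/(5.22+0.240) = 40.46/5.460 = 7.410 mg/L.
Mixed L₀ = (5.22×4.49 + 0.240×174)/(5.460) = 65.20/5.460 = 11.94 mg/L.
Initial deficit D₀ = C_s − DO₀ = 8.93 − 7.410 = 1.520 mg/L.
t_c = (1/1.111) ln[(1.46/0.349)(1 − 1.520×1.111/(0.349×11.94))] = 0.9001 × ln(2.488) = 0.8203 d.
D_c = (0.349/1.46) × 11.94 × e^(−0.349×0.8203) = 0.2390 × 11.94 × 0.7510 = 2.144 mg/L.
Minimum DO = 8.93 − 2.144 = 6.786 mg/L.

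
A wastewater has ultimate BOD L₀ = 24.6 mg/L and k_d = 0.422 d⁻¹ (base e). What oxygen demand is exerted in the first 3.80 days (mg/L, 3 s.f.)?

y ≈ 19.7 mg/L

y_t = L₀(1 − e^(−k_d t)) = 24.6 × (1 − e^(−0.422×3.80))
= 24.6 × (1 − 0.2012) = 24.6 × 0.7988 = 19.65 mg/L.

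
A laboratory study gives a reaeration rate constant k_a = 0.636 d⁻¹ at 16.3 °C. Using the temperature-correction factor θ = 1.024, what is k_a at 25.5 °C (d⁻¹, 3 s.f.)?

k_a(T₂) = k_a(T₁) · θ^(T₂−T₁) = 0.636 × 1.024^(25.5−16.3)
= 0.636 × 1.024^9.20 = 0.636 × 1.244 = 0.7911 d⁻¹.

k_a ≈ 0.791 d⁻¹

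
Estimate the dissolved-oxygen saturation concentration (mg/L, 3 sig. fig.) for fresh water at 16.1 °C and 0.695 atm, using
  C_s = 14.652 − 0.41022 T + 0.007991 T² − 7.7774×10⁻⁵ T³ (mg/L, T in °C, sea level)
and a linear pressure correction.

C_s ≈ 6.81 mg/L

At sea level: C_s = 14.652 − 0.41022×16.1 + 0.007991×16.1² − 7.7774×10⁻⁵×16.1³ = 9.794 mg/L.
Pressure correction: C_s' = 9.794 × 0.695 = 6.807 mg/L.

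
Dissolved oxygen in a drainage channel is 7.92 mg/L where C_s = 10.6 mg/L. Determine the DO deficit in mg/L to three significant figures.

D = C_s − C = 10.6 − 7.92 = 2.68 mg/L.

D ≈ 2.68 mg/L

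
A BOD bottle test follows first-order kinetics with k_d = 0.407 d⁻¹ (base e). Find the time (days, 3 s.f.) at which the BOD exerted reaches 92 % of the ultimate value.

y/L₀ = 1 − e^(−k_d t) = 0.92 ⇒ e^(−k_d t) = 0.0800
t = −ln(0.0800) / 0.407 = 2.526 / 0.407 = 6.206 d.

t ≈ 6.21 d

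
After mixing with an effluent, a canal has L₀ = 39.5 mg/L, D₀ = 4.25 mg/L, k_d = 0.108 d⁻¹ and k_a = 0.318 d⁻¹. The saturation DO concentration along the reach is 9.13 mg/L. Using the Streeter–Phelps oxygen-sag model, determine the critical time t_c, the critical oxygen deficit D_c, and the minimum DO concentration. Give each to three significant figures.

t_c = [1/(k_a−k_d)] ln[(k_a/k_d)(1 − D₀(k_a−k_d)/(k_d L₀))]
= [1/(0.318−0.108)] ln[(0.318/0.108)(1 − 4.25×0.2100/(0.108×39.5))]
= (1/0.2100) ln[2.944 × 0.7908] = 4.762 × ln(2.328) = 4.762 × 0.8452 = 4.025 d.
D_c = (k_d/k_a) L₀ e^(−k_d t_c) = (0.108/0.318) × 39.5 × e^(−0.108×4.025) = 0.3396 × 39.5 × 0.6475 = 8.686 mg/L.
Minimum DO = C_s − D_c = 9.13 − 8.686 = 0.4440 mg/L.

t_c ≈ 4.02 d; D_c ≈ 8.69 mg/L; min DO ≈ 0.444 mg/L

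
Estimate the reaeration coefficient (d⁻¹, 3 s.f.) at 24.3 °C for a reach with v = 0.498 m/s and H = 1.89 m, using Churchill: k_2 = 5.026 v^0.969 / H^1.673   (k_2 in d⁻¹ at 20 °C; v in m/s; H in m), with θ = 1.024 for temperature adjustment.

k_2(20) = 5.026 × 0.498^0.969 / 1.89^1.673 = 5.026 × 0.5089 / 2.901 = 0.8817 d⁻¹.
k_2(24.3) = 0.8817 × 1.024^(24.3−20) = 0.8817 × 1.107 = 0.9764 d⁻¹.

k_2 ≈ 0.976 d⁻¹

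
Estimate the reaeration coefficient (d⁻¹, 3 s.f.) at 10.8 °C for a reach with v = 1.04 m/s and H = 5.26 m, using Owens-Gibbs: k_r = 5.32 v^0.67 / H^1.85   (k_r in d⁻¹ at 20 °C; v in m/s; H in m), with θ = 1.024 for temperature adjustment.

k_r ≈ 0.204 d⁻¹

k_r(20) = 5.32 × 1.04^0.67 / 5.26^1.85 = 5.32 × 1.027 / 21.57 = 0.2532 d⁻¹.
k_r(10.8) = 0.2532 × 1.024^(10.8−20) = 0.2532 × 0.8040 = 0.2036 d⁻¹.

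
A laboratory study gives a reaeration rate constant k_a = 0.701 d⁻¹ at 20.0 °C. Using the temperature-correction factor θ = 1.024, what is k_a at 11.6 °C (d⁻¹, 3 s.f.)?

k_a(T₂) = k_a(T₁) · θ^(T₂−T₁) = 0.701 × 1.024^(11.6−20.0)
= 0.701 × 1.024^-8.40 = 0.701 × 0.8194 = 0.5744 d⁻¹.

k_a ≈ 0.574 d⁻¹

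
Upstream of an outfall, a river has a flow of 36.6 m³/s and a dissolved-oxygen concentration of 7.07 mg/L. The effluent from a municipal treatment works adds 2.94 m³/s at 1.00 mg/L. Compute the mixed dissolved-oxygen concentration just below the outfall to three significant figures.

6.62 mg/L

Flow-weighted mixing: C = (Q_r C_r + Q_w C_w)/(Q_r + Q_w)
= (36.6×7.07 + 2.94×1.00)/(36.6 + 2.94) = 261.7/39.54 = 6.619 mg/L.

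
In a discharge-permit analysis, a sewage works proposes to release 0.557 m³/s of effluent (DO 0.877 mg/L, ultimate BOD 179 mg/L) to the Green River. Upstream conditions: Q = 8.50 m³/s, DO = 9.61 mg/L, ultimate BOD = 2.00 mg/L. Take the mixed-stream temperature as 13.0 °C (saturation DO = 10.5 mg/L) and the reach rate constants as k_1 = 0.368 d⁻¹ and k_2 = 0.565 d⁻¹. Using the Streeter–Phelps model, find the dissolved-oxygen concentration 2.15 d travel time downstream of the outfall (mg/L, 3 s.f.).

Mixed DO = (8.50×9.61 + 0.557×0.877)/(8.50+0.557) = 82.17/9.057 = 9.073 mg/L.
Mixed L₀ = (8.50×2.00 + 0.557×179)/(9.057) = 116.7/9.057 = 12.89 mg/L.
Initial deficit D₀ = C_s − DO₀ = 10.5 − 9.073 = 1.427 mg/L.
D(2.15) = [0.368×12.89/(0.565−0.368)](e^(−0.368×2.15) − e^(−0.565×2.15)) + 1.427 e^(−0.565×2.15)
= 24.07 × (0.4533 − 0.2968) + 1.427 × 0.2968 = 4.191 mg/L.
DO = 10.5 − 4.191 = 6.309 mg/L.

DO ≈ 6.31 mg/L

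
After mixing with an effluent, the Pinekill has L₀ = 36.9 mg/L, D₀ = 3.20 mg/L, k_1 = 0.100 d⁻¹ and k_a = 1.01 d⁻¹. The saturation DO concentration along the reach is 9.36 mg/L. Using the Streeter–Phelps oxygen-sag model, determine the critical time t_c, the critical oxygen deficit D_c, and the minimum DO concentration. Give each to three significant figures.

t_c ≈ 0.831 d; D_c ≈ 3.36 mg/L; min DO ≈ 6.00 mg/L

t_c = [1/(k_a−k_1)] ln[(k_a/k_1)(1 − D₀(k_a−k_1)/(k_1 L₀))]
= [1/(1.01−0.100)] ln[(1.01/0.100)(1 − 3.20×0.9100/(0.100×36.9))]
= (1/0.9100) ln[10.10 × 0.2108] = 1.099 × ln(2.129) = 1.099 × 0.7559 = 0.8306 d.
L(t_c) = L₀ e^(−k_1 t_c) = 36.9 × 0.9203 = 33.96 mg/L, and at the critical point k_a D_c = k_1 L, so D_c = (0.100/1.01) × 33.96 = 3.362 mg/L.
Minimum DO = C_s − D_c = 9.36 − 3.362 = 5.998 mg/L.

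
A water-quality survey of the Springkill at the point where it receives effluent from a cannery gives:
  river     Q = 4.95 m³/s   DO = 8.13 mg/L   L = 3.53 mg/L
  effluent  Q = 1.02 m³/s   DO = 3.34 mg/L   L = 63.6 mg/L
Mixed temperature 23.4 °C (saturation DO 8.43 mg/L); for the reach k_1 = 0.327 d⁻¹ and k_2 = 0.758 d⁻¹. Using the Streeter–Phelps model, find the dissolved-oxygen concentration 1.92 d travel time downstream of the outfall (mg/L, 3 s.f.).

Mixed DO = (4.95×8.13 + 1.02×3.34)/(4.95+1.02) = 43.65/5.970 = 7.312 mg/L.
Mixed L₀ = (4.95×3.53 + 1.02×63.6)/(5.970) = 82.35/5.970 = 13.79 mg/L.
Initial deficit D₀ = C_s − DO₀ = 8.43 − 7.312 = 1.118 mg/L.
D(1.92) = [0.327×13.79/(0.758−0.327)](e^(−0.327×1.92) − e^(−0.758×1.92)) + 1.118 e^(−0.758×1.92)
= 10.46 × (0.5337 − 0.2333) + 1.118 × 0.2333 = 3.405 mg/L.
DO = 8.43 − 3.405 = 5.025 mg/L.

DO ≈ 5.03 mg/L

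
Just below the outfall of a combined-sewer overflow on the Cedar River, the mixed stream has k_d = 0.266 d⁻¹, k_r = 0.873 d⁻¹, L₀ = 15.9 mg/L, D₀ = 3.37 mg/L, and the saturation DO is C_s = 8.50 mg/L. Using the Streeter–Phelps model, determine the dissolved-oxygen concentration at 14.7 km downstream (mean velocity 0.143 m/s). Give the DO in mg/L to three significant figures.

Travel time t = x/v = 14.7 km / (0.143 m/s) = 14700 m / 0.143 m/s = 102800 s = 1.190 d.
k_d L₀/(k_r−k_d) = 0.266×15.9/(0.873−0.266) = 4.229/0.6070 = 6.968 mg/L.
e^(−k_d t) = e^(−0.266×1.190) = 0.7287; e^(−k_r t) = e^(−0.873×1.190) = 0.3539.
D = 6.968 × (0.7287 − 0.3539) + 3.37 × 0.3539 = 2.611 + 1.193 = 3.804 mg/L.
DO = C_s − D = 8.50 − 3.804 = 4.696 mg/L.

DO ≈ 4.70 mg/L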